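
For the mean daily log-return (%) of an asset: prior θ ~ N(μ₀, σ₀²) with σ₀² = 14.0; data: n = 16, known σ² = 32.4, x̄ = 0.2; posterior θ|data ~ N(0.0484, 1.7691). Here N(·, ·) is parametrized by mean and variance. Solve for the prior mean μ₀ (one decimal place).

The posterior mean is a precision-weighted average: μ_n = (τ₀μ₀ + τ_data·x̄)/(τ₀+τ_data), with τ₀=1/σ₀² and τ_data=n/σ².
Here τ₀ = 1/14.0 = 0.071429 and τ_data = 16/32.4 = 0.493827, so τ_n = 0.565256.
Rearranging for μ₀: μ₀ = (μ_n·τ_n − τ_data·x̄)/τ₀ = (0.0484·0.565256 − 0.493827·0.2) / 0.071429 = -0.071407/0.071429 ≈ -1.0.

μ₀ = -1.0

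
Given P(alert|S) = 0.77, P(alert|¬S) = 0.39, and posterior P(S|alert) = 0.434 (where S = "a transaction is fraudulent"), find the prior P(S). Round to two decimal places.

P(S) = 0.28

Bayes' rule in odds form gives O(S|E) = O(S)·[P(E|S)/P(E|¬S)], hence O(S) = O(S|E)/LR.
Posterior odds = 0.434/(1−0.434) = 0.7668. LR = 0.77/0.39 = 1.9744.
Prior odds = 0.7668/1.9744 = 0.3884, so P(S) = 0.3884/(1+0.3884) ≈ 0.28.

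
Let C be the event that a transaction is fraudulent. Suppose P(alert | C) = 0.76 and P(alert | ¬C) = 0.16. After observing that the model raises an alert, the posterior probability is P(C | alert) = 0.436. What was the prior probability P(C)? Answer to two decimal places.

P(C) = 0.14

Bayes' rule in odds form gives O(C|E) = O(C)·[P(E|C)/P(E|¬C)], hence O(C) = O(C|E)/LR.
Posterior odds = 0.436/(1−0.436) = 0.7730. LR = 0.76/0.16 = 4.7500.
Prior odds = 0.7730/4.7500 = 0.1627, so P(C) = 0.1627/(1+0.1627) ≈ 0.14.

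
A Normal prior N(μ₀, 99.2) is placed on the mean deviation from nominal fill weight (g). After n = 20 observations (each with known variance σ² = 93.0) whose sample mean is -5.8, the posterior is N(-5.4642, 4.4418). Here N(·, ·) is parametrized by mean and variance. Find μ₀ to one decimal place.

The posterior mean is a precision-weighted average: μ_n = (τ₀μ₀ + τ_data·x̄)/(τ₀+τ_data), with τ₀=1/σ₀² and τ_data=n/σ².
Here τ₀ = 1/99.2 = 0.010081 and τ_data = 20/93.0 = 0.215054, so τ_n = 0.225135.
Rearranging for μ₀: μ₀ = (μ_n·τ_n − τ_data·x̄)/τ₀ = (-5.4642·0.225135 − 0.215054·-5.8) / 0.010081 = 0.017131/0.010081 ≈ 1.7.

μ₀ = 1.7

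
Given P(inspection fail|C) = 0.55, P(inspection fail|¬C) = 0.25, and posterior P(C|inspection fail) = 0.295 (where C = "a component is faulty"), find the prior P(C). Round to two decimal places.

P(C) = 0.16

In odds form, posterior odds = prior odds × likelihood ratio, so prior odds = posterior odds ÷ LR.
Posterior odds = 0.295/(1−0.295) = 0.4184. LR = 0.55/0.25 = 2.2000.
Prior odds = 0.4184/2.2000 = 0.1902, so P(C) = 0.1902/(1+0.1902) ≈ 0.16.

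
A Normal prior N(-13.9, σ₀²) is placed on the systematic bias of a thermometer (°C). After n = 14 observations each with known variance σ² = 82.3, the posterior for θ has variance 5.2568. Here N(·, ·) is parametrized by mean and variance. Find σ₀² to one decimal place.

For the Normal–Normal model with known σ², precisions add: τ_n = τ₀ + n/σ².
So 1/σ₀² = 1/5.2568 − 14/82.3 = 0.190230 − 0.170109 = 0.020121.
Hence σ₀² = 1/0.020121 ≈ 49.7.

σ₀² = 49.7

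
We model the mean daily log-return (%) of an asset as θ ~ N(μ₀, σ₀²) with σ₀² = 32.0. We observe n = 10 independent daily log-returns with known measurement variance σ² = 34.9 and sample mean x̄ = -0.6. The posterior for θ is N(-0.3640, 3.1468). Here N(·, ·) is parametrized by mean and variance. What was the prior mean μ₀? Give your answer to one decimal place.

μ₀ = 1.8

The posterior mean is a precision-weighted average: μ_n = (τ₀μ₀ + τ_data·x̄)/(τ₀+τ_data), with τ₀=1/σ₀² and τ_data=n/σ².
Here τ₀ = 1/32.0 = 0.031250 and τ_data = 10/34.9 = 0.286533, so τ_n = 0.317783.
Rearranging for μ₀: μ₀ = (μ_n·τ_n − τ_data·x̄)/τ₀ = (-0.3640·0.317783 − 0.286533·-0.6) / 0.031250 = 0.056247/0.031250 ≈ 1.8.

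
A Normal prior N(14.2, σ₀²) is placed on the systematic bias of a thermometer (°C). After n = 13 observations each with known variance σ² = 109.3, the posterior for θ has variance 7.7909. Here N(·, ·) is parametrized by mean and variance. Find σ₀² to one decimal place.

σ₀² = 106.2

Posterior precision equals prior precision plus data precision: 1/σ_n² = 1/σ₀² + n/σ².
So 1/σ₀² = 1/7.7909 − 13/109.3 = 0.128355 − 0.118939 = 0.009416.
Hence σ₀² = 1/0.009416 ≈ 106.2.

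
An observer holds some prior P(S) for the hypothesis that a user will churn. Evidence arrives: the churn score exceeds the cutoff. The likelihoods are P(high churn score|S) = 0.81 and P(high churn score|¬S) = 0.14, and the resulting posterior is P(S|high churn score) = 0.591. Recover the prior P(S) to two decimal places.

In odds form, posterior odds = prior odds × likelihood ratio, so prior odds = posterior odds ÷ LR.
Posterior odds = 0.591/(1−0.591) = 1.4450. LR = 0.81/0.14 = 5.7857.
Prior odds = 1.4450/5.7857 = 0.2498, so P(S) = 0.2498/(1+0.2498) ≈ 0.20.

P(S) = 0.20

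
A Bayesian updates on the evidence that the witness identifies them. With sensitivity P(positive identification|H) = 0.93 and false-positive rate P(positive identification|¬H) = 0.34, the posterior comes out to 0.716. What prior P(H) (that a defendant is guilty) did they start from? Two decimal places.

Bayes' rule in odds form gives O(H|E) = O(H)·[P(E|H)/P(E|¬H)], hence O(H) = O(H|E)/LR.
Posterior odds = 0.716/(1−0.716) = 2.5211. LR = 0.93/0.34 = 2.7353.
Prior odds = 2.5211/2.7353 = 0.9217, so P(H) = 0.9217/(1+0.9217) ≈ 0.48.

P(H) = 0.48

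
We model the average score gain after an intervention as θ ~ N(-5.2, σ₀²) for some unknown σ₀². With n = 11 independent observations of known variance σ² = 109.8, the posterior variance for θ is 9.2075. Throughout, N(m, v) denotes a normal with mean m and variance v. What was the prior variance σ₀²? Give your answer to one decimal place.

For the Normal–Normal model with known σ², precisions add: τ_n = τ₀ + n/σ².
So 1/σ₀² = 1/9.2075 − 11/109.8 = 0.108607 − 0.100182 = 0.008425.
Hence σ₀² = 1/0.008425 ≈ 118.7.

σ₀² = 118.7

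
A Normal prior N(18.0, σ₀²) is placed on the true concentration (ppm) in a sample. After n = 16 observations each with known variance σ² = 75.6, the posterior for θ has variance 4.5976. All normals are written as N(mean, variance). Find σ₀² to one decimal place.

σ₀² = 170.5

For the Normal–Normal model with known σ², precisions add: τ_n = τ₀ + n/σ².
So 1/σ₀² = 1/4.5976 − 16/75.6 = 0.217505 − 0.211640 = 0.005865.
Hence σ₀² = 1/0.005865 ≈ 170.5.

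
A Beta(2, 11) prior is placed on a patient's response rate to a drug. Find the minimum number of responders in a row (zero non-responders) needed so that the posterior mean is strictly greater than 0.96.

k = 263

After k responders and 0 non-responders the posterior is Beta(2+k, 11), with mean (2+k)/(2+11+k).
Set (2+k)/(13+k) > 0.96 and solve: k > (0.96·13 − 2)/(1 − 0.96) = 262.000.
The smallest integer exceeding 262.000 is 263, and checking k=263: (265)/(276) = 0.9601 > 0.96.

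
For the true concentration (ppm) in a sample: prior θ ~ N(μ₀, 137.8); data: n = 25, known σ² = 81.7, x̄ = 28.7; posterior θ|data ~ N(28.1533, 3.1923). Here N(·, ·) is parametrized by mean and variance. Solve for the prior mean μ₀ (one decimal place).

μ₀ = 5.1

With known observation variance, the Normal–Normal posterior has precision τ_n = τ₀ + n/σ² and mean μ_n = (τ₀μ₀ + (n/σ²)x̄)/τ_n.
Here τ₀ = 1/137.8 = 0.007257 and τ_data = 25/81.7 = 0.305998, so τ_n = 0.313255.
Rearranging for μ₀: μ₀ = (μ_n·τ_n − τ_data·x̄)/τ₀ = (28.1533·0.313255 − 0.305998·28.7) / 0.007257 = 0.037019/0.007257 ≈ 5.1.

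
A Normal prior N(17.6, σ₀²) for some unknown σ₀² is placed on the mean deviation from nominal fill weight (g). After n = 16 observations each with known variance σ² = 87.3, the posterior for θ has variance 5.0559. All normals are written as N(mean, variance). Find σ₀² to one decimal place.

Posterior precision equals prior precision plus data precision: 1/σ_n² = 1/σ₀² + n/σ².
So 1/σ₀² = 1/5.0559 − 16/87.3 = 0.197789 − 0.183276 = 0.014513.
Hence σ₀² = 1/0.014513 ≈ 68.9.

σ₀² = 68.9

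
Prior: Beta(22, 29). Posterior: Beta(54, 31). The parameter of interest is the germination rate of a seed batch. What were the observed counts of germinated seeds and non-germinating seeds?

A Beta(α, β) prior with s successes and f failures in binomial data gives a Beta(α+s, β+f) posterior.
So s = 54 − 22 = 32 and f = 31 − 29 = 2.

32 germinated seeds and 2 non-germinating seeds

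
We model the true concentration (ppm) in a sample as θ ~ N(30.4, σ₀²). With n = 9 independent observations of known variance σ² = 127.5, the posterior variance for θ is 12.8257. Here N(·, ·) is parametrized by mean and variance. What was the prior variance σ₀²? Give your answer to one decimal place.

For the Normal–Normal model with known σ², precisions add: τ_n = τ₀ + n/σ².
So 1/σ₀² = 1/12.8257 − 9/127.5 = 0.077968 − 0.070588 = 0.007380.
Hence σ₀² = 1/0.007380 ≈ 135.5.

σ₀² = 135.5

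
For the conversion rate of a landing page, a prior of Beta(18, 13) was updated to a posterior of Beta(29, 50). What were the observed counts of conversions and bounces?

11 conversions and 37 bounces

Beta is conjugate to the binomial likelihood: posterior = Beta(α+s, β+f).
So s = 29 − 18 = 11 and f = 50 − 13 = 37.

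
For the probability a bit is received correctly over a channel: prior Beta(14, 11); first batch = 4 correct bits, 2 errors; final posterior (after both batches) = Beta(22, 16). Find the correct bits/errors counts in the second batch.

Because Beta–binomial updating is additive in the counts, the combined data contributed (α_post−α_prior, β_post−β_prior) successes and failures.
Total across both batches: 22−14=8 correct bits, 16−11=5 errors.
Subtract the first batch: 8−4=4 correct bits and 5−2=3 errors.

4 correct bits and 3 errors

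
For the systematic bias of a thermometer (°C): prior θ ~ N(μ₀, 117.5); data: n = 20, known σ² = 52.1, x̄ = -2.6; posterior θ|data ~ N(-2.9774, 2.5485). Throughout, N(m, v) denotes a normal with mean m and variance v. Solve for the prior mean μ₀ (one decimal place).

With known observation variance, the Normal–Normal posterior has precision τ_n = τ₀ + n/σ² and mean μ_n = (τ₀μ₀ + (n/σ²)x̄)/τ_n.
Here τ₀ = 1/117.5 = 0.008511 and τ_data = 20/52.1 = 0.383877, so τ_n = 0.392388.
Rearranging for μ₀: μ₀ = (μ_n·τ_n − τ_data·x̄)/τ₀ = (-2.9774·0.392388 − 0.383877·-2.6) / 0.008511 = -0.170216/0.008511 ≈ -20.0.

μ₀ = -20.0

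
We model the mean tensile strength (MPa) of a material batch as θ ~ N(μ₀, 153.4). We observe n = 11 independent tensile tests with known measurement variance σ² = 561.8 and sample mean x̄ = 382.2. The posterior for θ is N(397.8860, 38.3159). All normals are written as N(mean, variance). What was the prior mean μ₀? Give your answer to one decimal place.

With known observation variance, the Normal–Normal posterior has precision τ_n = τ₀ + n/σ² and mean μ_n = (τ₀μ₀ + (n/σ²)x̄)/τ_n.
Here τ₀ = 1/153.4 = 0.006519 and τ_data = 11/561.8 = 0.019580, so τ_n = 0.026099.
Rearranging for μ₀: μ₀ = (μ_n·τ_n − τ_data·x̄)/τ₀ = (397.8860·0.026099 − 0.019580·382.2) / 0.006519 = 2.900951/0.006519 ≈ 445.0.

μ₀ = 445.0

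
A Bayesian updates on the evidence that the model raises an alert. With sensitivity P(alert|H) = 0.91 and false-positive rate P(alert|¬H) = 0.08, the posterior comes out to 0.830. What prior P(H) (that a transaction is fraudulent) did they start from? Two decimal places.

P(H) = 0.30

In odds form, posterior odds = prior odds × likelihood ratio, so prior odds = posterior odds ÷ LR.
Posterior odds = 0.830/(1−0.830) = 4.8824. LR = 0.91/0.08 = 11.3750.
Prior odds = 4.8824/11.3750 = 0.4292, so P(H) = 0.4292/(1+0.4292) ≈ 0.30.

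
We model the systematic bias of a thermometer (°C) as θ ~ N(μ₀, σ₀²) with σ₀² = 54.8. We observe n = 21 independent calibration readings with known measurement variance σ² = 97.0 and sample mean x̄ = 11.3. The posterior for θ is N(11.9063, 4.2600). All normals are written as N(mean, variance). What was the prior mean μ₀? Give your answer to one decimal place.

The posterior mean is a precision-weighted average: μ_n = (τ₀μ₀ + τ_data·x̄)/(τ₀+τ_data), with τ₀=1/σ₀² and τ_data=n/σ².
Here τ₀ = 1/54.8 = 0.018248 and τ_data = 21/97.0 = 0.216495, so τ_n = 0.234743.
Rearranging for μ₀: μ₀ = (μ_n·τ_n − τ_data·x̄)/τ₀ = (11.9063·0.234743 − 0.216495·11.3) / 0.018248 = 0.348527/0.018248 ≈ 19.1.

μ₀ = 19.1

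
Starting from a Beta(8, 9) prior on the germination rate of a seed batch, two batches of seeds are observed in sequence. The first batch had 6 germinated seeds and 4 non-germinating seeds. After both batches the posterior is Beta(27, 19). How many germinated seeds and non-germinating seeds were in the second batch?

Sequential conjugate updates are equivalent to a single update on the pooled data, so total successes = posterior α − prior α and total failures = posterior β − prior β.
Total across both batches: 27−8=19 germinated seeds, 19−9=10 non-germinating seeds.
Subtract the first batch: 19−6=13 germinated seeds and 10−4=6 non-germinating seeds.

13 germinated seeds and 6 non-germinating seeds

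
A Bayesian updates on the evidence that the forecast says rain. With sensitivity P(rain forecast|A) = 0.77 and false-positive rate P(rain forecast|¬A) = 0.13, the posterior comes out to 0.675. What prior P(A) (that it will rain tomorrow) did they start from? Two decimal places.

P(A) = 0.26

In odds form, posterior odds = prior odds × likelihood ratio, so prior odds = posterior odds ÷ LR.
Posterior odds = 0.675/(1−0.675) = 2.0769. LR = 0.77/0.13 = 5.9231.
Prior odds = 2.0769/5.9231 = 0.3506, so P(A) = 0.3506/(1+0.3506) ≈ 0.26.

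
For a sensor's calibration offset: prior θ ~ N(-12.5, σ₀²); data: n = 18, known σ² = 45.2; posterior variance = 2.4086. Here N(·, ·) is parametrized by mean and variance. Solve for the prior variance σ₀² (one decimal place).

Posterior precision equals prior precision plus data precision: 1/σ_n² = 1/σ₀² + n/σ².
So 1/σ₀² = 1/2.4086 − 18/45.2 = 0.415179 − 0.398230 = 0.016949.
Hence σ₀² = 1/0.016949 ≈ 59.0.

σ₀² = 59.0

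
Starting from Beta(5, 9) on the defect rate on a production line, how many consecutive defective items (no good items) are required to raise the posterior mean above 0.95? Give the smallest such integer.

k = 167

After k defective items and 0 good items the posterior is Beta(5+k, 9), with mean (5+k)/(5+9+k).
Set (5+k)/(14+k) > 0.95 and solve: k > (0.95·14 − 5)/(1 − 0.95) = 166.000.
The smallest integer exceeding 166.000 is 167, and checking k=167: (172)/(181) = 0.9503 > 0.95.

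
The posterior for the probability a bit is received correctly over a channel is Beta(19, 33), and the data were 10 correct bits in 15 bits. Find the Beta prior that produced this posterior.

Beta(9, 28)

Under Beta–binomial conjugacy the posterior parameters are (a+s, b+f).
So a = 19 − 10 = 9 and b = 33 − 5 = 28.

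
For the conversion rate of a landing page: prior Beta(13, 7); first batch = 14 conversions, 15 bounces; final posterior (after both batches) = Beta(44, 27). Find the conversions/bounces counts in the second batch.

Sequential conjugate updates are equivalent to a single update on the pooled data, so total successes = posterior α − prior α and total failures = posterior β − prior β.
Total across both batches: 44−13=31 conversions, 27−7=20 bounces.
Subtract the first batch: 31−14=17 conversions and 20−15=5 bounces.

17 conversions and 5 bounces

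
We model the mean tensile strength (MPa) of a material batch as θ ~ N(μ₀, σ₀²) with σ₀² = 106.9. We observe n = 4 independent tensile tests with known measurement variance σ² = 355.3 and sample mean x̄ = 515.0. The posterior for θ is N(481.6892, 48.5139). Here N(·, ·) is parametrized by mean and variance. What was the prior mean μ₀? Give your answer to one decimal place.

With known observation variance, the Normal–Normal posterior has precision τ_n = τ₀ + n/σ² and mean μ_n = (τ₀μ₀ + (n/σ²)x̄)/τ_n.
Here τ₀ = 1/106.9 = 0.009355 and τ_data = 4/355.3 = 0.011258, so τ_n = 0.020613.
Rearranging for μ₀: μ₀ = (μ_n·τ_n − τ_data·x̄)/τ₀ = (481.6892·0.020613 − 0.011258·515.0) / 0.009355 = 4.131189/0.009355 ≈ 441.6.

μ₀ = 441.6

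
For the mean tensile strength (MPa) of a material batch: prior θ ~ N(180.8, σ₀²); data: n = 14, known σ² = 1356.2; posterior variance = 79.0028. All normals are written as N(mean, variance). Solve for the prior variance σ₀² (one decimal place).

For the Normal–Normal model with known σ², precisions add: τ_n = τ₀ + n/σ².
So 1/σ₀² = 1/79.0028 − 14/1356.2 = 0.012658 − 0.010323 = 0.002335.
Hence σ₀² = 1/0.002335 ≈ 428.3.

σ₀² = 428.3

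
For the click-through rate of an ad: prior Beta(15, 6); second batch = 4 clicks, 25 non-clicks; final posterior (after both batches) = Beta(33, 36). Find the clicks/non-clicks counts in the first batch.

Sequential conjugate updates are equivalent to a single update on the pooled data, so total successes = posterior α − prior α and total failures = posterior β − prior β.
Total across both batches: 33−15=18 clicks, 36−6=30 non-clicks.
Subtract the second batch: 18−4=14 clicks and 30−25=5 non-clicks.

14 clicks and 5 non-clicks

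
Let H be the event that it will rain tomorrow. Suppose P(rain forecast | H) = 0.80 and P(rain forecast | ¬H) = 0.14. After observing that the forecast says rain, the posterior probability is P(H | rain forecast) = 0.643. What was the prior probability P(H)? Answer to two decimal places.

In odds form, posterior odds = prior odds × likelihood ratio, so prior odds = posterior odds ÷ LR.
Posterior odds = 0.643/(1−0.643) = 1.8011. LR = 0.80/0.14 = 5.7143.
Prior odds = 1.8011/5.7143 = 0.3152, so P(H) = 0.3152/(1+0.3152) ≈ 0.24.

P(H) = 0.24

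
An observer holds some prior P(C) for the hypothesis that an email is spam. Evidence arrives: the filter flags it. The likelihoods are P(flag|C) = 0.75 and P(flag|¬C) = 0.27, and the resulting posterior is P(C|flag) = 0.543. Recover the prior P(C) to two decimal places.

P(C) = 0.30

Bayes' rule in odds form gives O(C|E) = O(C)·[P(E|C)/P(E|¬C)], hence O(C) = O(C|E)/LR.
Posterior odds = 0.543/(1−0.543) = 1.1882. LR = 0.75/0.27 = 2.7778.
Prior odds = 1.1882/2.7778 = 0.4277, so P(C) = 0.4277/(1+0.4277) ≈ 0.30.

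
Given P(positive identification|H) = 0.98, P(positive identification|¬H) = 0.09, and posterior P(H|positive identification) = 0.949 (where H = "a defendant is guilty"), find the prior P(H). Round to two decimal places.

In odds form, posterior odds = prior odds × likelihood ratio, so prior odds = posterior odds ÷ LR.
Posterior odds = 0.949/(1−0.949) = 18.6078. LR = 0.98/0.09 = 10.8889.
Prior odds = 18.6078/10.8889 = 1.7089, so P(H) = 1.7089/(1+1.7089) ≈ 0.63.

P(H) = 0.63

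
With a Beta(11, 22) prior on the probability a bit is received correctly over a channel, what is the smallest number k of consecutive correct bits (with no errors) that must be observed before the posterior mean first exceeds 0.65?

k = 30

After k correct bits and 0 errors the posterior is Beta(11+k, 22), with mean (11+k)/(11+22+k).
Set (11+k)/(33+k) > 0.65 and solve: k > (0.65·33 − 11)/(1 − 0.65) = 29.857.
The smallest integer exceeding 29.857 is 30, and checking k=30: (41)/(63) = 0.6508 > 0.65.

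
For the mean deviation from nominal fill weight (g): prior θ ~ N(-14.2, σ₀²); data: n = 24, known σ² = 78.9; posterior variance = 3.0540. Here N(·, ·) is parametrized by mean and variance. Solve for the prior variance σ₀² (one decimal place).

σ₀² = 43.0

Posterior precision equals prior precision plus data precision: 1/σ_n² = 1/σ₀² + n/σ².
So 1/σ₀² = 1/3.0540 − 24/78.9 = 0.327439 − 0.304183 = 0.023256.
Hence σ₀² = 1/0.023256 ≈ 43.0.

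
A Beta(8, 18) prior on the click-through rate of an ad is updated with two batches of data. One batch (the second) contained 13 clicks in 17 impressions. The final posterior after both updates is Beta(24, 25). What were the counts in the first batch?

3 clicks and 3 non-clicks

Because Beta–binomial updating is additive in the counts, the combined data contributed (α_post−α_prior, β_post−β_prior) successes and failures.
Total across both batches: 24−8=16 clicks, 25−18=7 non-clicks.
Subtract the second batch: 16−13=3 clicks and 7−4=3 non-clicks.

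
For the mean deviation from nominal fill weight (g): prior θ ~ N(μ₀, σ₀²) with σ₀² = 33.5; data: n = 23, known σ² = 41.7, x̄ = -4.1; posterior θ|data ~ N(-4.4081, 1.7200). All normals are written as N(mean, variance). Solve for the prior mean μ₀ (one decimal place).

With known observation variance, the Normal–Normal posterior has precision τ_n = τ₀ + n/σ² and mean μ_n = (τ₀μ₀ + (n/σ²)x̄)/τ_n.
Here τ₀ = 1/33.5 = 0.029851 and τ_data = 23/41.7 = 0.551559, so τ_n = 0.581410.
Rearranging for μ₀: μ₀ = (μ_n·τ_n − τ_data·x̄)/τ₀ = (-4.4081·0.581410 − 0.551559·-4.1) / 0.029851 = -0.301522/0.029851 ≈ -10.1.

μ₀ = -10.1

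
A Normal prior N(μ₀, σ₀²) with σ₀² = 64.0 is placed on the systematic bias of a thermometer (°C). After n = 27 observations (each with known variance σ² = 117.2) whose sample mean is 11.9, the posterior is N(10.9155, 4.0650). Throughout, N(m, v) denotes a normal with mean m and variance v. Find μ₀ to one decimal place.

With known observation variance, the Normal–Normal posterior has precision τ_n = τ₀ + n/σ² and mean μ_n = (τ₀μ₀ + (n/σ²)x̄)/τ_n.
Here τ₀ = 1/64.0 = 0.015625 and τ_data = 27/117.2 = 0.230375, so τ_n = 0.246000.
Rearranging for μ₀: μ₀ = (μ_n·τ_n − τ_data·x̄)/τ₀ = (10.9155·0.246000 − 0.230375·11.9) / 0.015625 = -0.056249/0.015625 ≈ -3.6.

μ₀ = -3.6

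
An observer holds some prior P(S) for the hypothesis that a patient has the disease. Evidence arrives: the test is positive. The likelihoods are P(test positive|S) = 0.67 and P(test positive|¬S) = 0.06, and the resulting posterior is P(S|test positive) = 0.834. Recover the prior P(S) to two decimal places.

In odds form, posterior odds = prior odds × likelihood ratio, so prior odds = posterior odds ÷ LR.
Posterior odds = 0.834/(1−0.834) = 5.0241. LR = 0.67/0.06 = 11.1667.
Prior odds = 5.0241/11.1667 = 0.4499, so P(S) = 0.4499/(1+0.4499) ≈ 0.31.

P(S) = 0.31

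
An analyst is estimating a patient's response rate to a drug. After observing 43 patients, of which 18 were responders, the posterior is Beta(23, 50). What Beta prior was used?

Beta(5, 25)

Beta is conjugate to the binomial likelihood: posterior = Beta(a+s, b+f).
So a = 23 − 18 = 5 and b = 50 − 25 = 25.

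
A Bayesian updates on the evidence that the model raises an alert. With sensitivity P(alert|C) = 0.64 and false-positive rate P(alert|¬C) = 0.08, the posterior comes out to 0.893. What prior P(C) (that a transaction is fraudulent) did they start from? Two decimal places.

P(C) = 0.51

Bayes' rule in odds form gives O(C|E) = O(C)·[P(E|C)/P(E|¬C)], hence O(C) = O(C|E)/LR.
Posterior odds = 0.893/(1−0.893) = 8.3458. LR = 0.64/0.08 = 8.0000.
Prior odds = 8.3458/8.0000 = 1.0432, so P(C) = 1.0432/(1+1.0432) ≈ 0.51.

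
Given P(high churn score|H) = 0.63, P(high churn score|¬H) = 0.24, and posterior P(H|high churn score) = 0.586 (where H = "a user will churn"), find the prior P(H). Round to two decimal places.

P(H) = 0.35

Bayes' rule in odds form gives O(H|E) = O(H)·[P(E|H)/P(E|¬H)], hence O(H) = O(H|E)/LR.
Posterior odds = 0.586/(1−0.586) = 1.4155. LR = 0.63/0.24 = 2.6250.
Prior odds = 1.4155/2.6250 = 0.5392, so P(H) = 0.5392/(1+0.5392) ≈ 0.35.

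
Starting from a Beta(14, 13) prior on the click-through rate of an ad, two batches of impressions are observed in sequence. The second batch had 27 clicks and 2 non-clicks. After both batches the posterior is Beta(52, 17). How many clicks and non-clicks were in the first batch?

11 clicks and 2 non-clicks

Because Beta–binomial updating is additive in the counts, the combined data contributed (α_post−α_prior, β_post−β_prior) successes and failures.
Total across both batches: 52−14=38 clicks, 17−13=4 non-clicks.
Subtract the second batch: 38−27=11 clicks and 4−2=2 non-clicks.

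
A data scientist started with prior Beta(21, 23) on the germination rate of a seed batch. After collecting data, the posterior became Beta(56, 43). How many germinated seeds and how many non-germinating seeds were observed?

35 germinated seeds and 20 non-germinating seeds

Under Beta–binomial conjugacy the posterior parameters are (a+s, b+f).
So s = 56 − 21 = 35 and f = 43 − 23 = 20.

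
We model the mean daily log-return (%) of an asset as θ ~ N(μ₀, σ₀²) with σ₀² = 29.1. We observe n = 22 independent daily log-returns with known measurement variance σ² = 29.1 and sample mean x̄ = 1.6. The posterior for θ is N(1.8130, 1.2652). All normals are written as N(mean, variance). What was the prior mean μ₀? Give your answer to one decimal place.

The posterior mean is a precision-weighted average: μ_n = (τ₀μ₀ + τ_data·x̄)/(τ₀+τ_data), with τ₀=1/σ₀² and τ_data=n/σ².
Here τ₀ = 1/29.1 = 0.034364 and τ_data = 22/29.1 = 0.756014, so τ_n = 0.790378.
Rearranging for μ₀: μ₀ = (μ_n·τ_n − τ_data·x̄)/τ₀ = (1.8130·0.790378 − 0.756014·1.6) / 0.034364 = 0.223333/0.034364 ≈ 6.5.

μ₀ = 6.5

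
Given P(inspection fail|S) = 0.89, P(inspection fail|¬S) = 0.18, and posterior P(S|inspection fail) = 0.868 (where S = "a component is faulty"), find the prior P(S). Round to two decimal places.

P(S) = 0.57

Bayes' rule in odds form gives O(S|E) = O(S)·[P(E|S)/P(E|¬S)], hence O(S) = O(S|E)/LR.
Posterior odds = 0.868/(1−0.868) = 6.5758. LR = 0.89/0.18 = 4.9444.
Prior odds = 6.5758/4.9444 = 1.3299, so P(S) = 1.3299/(1+1.3299) ≈ 0.57.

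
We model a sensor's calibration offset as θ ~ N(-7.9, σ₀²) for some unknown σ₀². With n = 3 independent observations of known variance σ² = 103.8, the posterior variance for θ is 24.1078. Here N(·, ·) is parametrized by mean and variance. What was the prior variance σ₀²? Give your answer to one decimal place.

For the Normal–Normal model with known σ², precisions add: τ_n = τ₀ + n/σ².
So 1/σ₀² = 1/24.1078 − 3/103.8 = 0.041480 − 0.028902 = 0.012578.
Hence σ₀² = 1/0.012578 ≈ 79.5.

σ₀² = 79.5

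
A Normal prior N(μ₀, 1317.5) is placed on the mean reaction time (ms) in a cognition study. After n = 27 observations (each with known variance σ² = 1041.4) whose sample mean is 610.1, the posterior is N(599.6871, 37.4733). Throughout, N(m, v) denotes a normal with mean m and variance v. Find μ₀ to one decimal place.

The posterior mean is a precision-weighted average: μ_n = (τ₀μ₀ + τ_data·x̄)/(τ₀+τ_data), with τ₀=1/σ₀² and τ_data=n/σ².
Here τ₀ = 1/1317.5 = 0.000759 and τ_data = 27/1041.4 = 0.025927, so τ_n = 0.026686.
Rearranging for μ₀: μ₀ = (μ_n·τ_n − τ_data·x̄)/τ₀ = (599.6871·0.026686 − 0.025927·610.1) / 0.000759 = 0.185187/0.000759 ≈ 244.0.

μ₀ = 244.0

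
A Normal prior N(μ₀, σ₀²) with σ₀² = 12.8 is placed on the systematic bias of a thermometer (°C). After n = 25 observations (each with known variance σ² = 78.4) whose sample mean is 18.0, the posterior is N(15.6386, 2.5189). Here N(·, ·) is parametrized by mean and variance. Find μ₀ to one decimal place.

μ₀ = 6.0

With known observation variance, the Normal–Normal posterior has precision τ_n = τ₀ + n/σ² and mean μ_n = (τ₀μ₀ + (n/σ²)x̄)/τ_n.
Here τ₀ = 1/12.8 = 0.078125 and τ_data = 25/78.4 = 0.318878, so τ_n = 0.397003.
Rearranging for μ₀: μ₀ = (μ_n·τ_n − τ_data·x̄)/τ₀ = (15.6386·0.397003 − 0.318878·18.0) / 0.078125 = 0.468767/0.078125 ≈ 6.0.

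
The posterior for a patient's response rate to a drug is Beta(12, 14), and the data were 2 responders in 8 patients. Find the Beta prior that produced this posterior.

Beta is conjugate to the binomial likelihood: posterior = Beta(α+s, β+f).
Subtract the data counts: 12−2=10, 14−6=8.

Beta(10, 8)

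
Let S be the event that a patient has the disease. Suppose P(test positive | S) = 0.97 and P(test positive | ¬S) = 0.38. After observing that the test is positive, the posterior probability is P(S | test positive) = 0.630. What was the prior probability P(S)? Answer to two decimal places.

P(S) = 0.40

In odds form, posterior odds = prior odds × likelihood ratio, so prior odds = posterior odds ÷ LR.
Posterior odds = 0.630/(1−0.630) = 1.7027. LR = 0.97/0.38 = 2.5526.
Prior odds = 1.7027/2.5526 = 0.6670, so P(S) = 0.6670/(1+0.6670) ≈ 0.40.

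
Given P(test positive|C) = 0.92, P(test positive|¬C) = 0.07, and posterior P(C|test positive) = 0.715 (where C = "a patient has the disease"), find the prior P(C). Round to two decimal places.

In odds form, posterior odds = prior odds × likelihood ratio, so prior odds = posterior odds ÷ LR.
Posterior odds = 0.715/(1−0.715) = 2.5088. LR = 0.92/0.07 = 13.1429.
Prior odds = 2.5088/13.1429 = 0.1909, so P(C) = 0.1909/(1+0.1909) ≈ 0.16.

P(C) = 0.16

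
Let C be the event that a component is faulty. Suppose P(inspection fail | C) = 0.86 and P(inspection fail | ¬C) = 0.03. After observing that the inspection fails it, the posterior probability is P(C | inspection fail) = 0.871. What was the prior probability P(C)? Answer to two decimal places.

Bayes' rule in odds form gives O(C|E) = O(C)·[P(E|C)/P(E|¬C)], hence O(C) = O(C|E)/LR.
Posterior odds = 0.871/(1−0.871) = 6.7519. LR = 0.86/0.03 = 28.6667.
Prior odds = 6.7519/28.6667 = 0.2355, so P(C) = 0.2355/(1+0.2355) ≈ 0.19.

P(C) = 0.19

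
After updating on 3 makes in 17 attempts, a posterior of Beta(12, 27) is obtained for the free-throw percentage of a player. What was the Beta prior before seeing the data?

Beta(9, 13)

Under Beta–binomial conjugacy the posterior parameters are (α+s, β+f).
Subtract the data counts: 12−3=9, 27−14=13.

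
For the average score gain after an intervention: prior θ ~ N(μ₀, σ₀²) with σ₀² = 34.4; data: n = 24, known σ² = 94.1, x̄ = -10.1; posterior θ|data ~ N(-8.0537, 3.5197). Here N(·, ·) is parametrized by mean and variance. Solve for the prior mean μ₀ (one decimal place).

μ₀ = 9.9

With known observation variance, the Normal–Normal posterior has precision τ_n = τ₀ + n/σ² and mean μ_n = (τ₀μ₀ + (n/σ²)x̄)/τ_n.
Here τ₀ = 1/34.4 = 0.029070 and τ_data = 24/94.1 = 0.255048, so τ_n = 0.284118.
Rearranging for μ₀: μ₀ = (μ_n·τ_n − τ_data·x̄)/τ₀ = (-8.0537·0.284118 − 0.255048·-10.1) / 0.029070 = 0.287784/0.029070 ≈ 9.9.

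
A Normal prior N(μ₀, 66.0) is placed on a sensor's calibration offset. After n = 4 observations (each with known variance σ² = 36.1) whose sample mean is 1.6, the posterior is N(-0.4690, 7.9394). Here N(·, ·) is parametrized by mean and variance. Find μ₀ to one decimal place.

With known observation variance, the Normal–Normal posterior has precision τ_n = τ₀ + n/σ² and mean μ_n = (τ₀μ₀ + (n/σ²)x̄)/τ_n.
Here τ₀ = 1/66.0 = 0.015152 and τ_data = 4/36.1 = 0.110803, so τ_n = 0.125955.
Rearranging for μ₀: μ₀ = (μ_n·τ_n − τ_data·x̄)/τ₀ = (-0.4690·0.125955 − 0.110803·1.6) / 0.015152 = -0.236358/0.015152 ≈ -15.6.

μ₀ = -15.6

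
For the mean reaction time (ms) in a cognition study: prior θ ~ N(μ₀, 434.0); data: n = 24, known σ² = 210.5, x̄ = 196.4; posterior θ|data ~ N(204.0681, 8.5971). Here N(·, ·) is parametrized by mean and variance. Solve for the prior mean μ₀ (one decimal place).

The posterior mean is a precision-weighted average: μ_n = (τ₀μ₀ + τ_data·x̄)/(τ₀+τ_data), with τ₀=1/σ₀² and τ_data=n/σ².
Here τ₀ = 1/434.0 = 0.002304 and τ_data = 24/210.5 = 0.114014, so τ_n = 0.116318.
Rearranging for μ₀: μ₀ = (μ_n·τ_n − τ_data·x̄)/τ₀ = (204.0681·0.116318 − 0.114014·196.4) / 0.002304 = 1.344444/0.002304 ≈ 583.5.

μ₀ = 583.5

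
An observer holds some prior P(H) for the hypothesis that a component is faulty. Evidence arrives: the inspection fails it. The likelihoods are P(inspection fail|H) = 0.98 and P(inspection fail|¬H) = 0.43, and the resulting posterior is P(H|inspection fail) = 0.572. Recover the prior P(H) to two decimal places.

In odds form, posterior odds = prior odds × likelihood ratio, so prior odds = posterior odds ÷ LR.
Posterior odds = 0.572/(1−0.572) = 1.3364. LR = 0.98/0.43 = 2.2791.
Prior odds = 1.3364/2.2791 = 0.5864, so P(H) = 0.5864/(1+0.5864) ≈ 0.37.

P(H) = 0.37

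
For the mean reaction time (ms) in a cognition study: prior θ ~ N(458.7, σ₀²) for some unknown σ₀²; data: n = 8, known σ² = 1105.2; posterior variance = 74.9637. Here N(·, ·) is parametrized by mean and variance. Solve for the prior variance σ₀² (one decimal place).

For the Normal–Normal model with known σ², precisions add: τ_n = τ₀ + n/σ².
So 1/σ₀² = 1/74.9637 − 8/1105.2 = 0.013340 − 0.007239 = 0.006101.
Hence σ₀² = 1/0.006101 ≈ 163.9.

σ₀² = 163.9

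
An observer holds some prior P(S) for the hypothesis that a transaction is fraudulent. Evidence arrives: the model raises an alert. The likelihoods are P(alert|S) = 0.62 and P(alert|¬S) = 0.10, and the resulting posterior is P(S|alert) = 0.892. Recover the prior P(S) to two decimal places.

In odds form, posterior odds = prior odds × likelihood ratio, so prior odds = posterior odds ÷ LR.
Posterior odds = 0.892/(1−0.892) = 8.2593. LR = 0.62/0.10 = 6.2000.
Prior odds = 8.2593/6.2000 = 1.3321, so P(S) = 1.3321/(1+1.3321) ≈ 0.57.

P(S) = 0.57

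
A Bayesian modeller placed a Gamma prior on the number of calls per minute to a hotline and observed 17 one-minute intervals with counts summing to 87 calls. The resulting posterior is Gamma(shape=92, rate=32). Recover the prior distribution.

Gamma(shape=5, rate=15)

Gamma–Poisson conjugacy: posterior shape = α + Σxᵢ, posterior rate = β + n.
So α = 92 − 87 = 5 and β = 32 − 17 = 15.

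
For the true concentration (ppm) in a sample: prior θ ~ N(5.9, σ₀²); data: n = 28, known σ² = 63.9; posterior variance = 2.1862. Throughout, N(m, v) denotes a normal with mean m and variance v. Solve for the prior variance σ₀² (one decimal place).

σ₀² = 52.0

For the Normal–Normal model with known σ², precisions add: τ_n = τ₀ + n/σ².
So 1/σ₀² = 1/2.1862 − 28/63.9 = 0.457415 − 0.438185 = 0.019230.
Hence σ₀² = 1/0.019230 ≈ 52.0.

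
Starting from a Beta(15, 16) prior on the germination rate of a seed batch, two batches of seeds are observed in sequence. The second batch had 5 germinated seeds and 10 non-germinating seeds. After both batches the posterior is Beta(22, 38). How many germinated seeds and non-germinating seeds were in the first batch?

2 germinated seeds and 12 non-germinating seeds

Because Beta–binomial updating is additive in the counts, the combined data contributed (α_post−α_prior, β_post−β_prior) successes and failures.
Total across both batches: 22−15=7 germinated seeds, 38−16=22 non-germinating seeds.
Subtract the second batch: 7−5=2 germinated seeds and 22−10=12 non-germinating seeds.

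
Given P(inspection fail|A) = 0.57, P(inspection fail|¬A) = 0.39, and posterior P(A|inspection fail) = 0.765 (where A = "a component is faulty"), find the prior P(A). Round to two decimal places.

P(A) = 0.69

Bayes' rule in odds form gives O(A|E) = O(A)·[P(E|A)/P(E|¬A)], hence O(A) = O(A|E)/LR.
Posterior odds = 0.765/(1−0.765) = 3.2553. LR = 0.57/0.39 = 1.4615.
Prior odds = 3.2553/1.4615 = 2.2274, so P(A) = 2.2274/(1+2.2274) ≈ 0.69.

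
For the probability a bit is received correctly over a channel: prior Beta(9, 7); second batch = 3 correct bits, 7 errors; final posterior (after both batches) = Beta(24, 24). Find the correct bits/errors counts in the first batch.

Because Beta–binomial updating is additive in the counts, the combined data contributed (α_post−α_prior, β_post−β_prior) successes and failures.
Total across both batches: 24−9=15 correct bits, 24−7=17 errors.
Subtract the second batch: 15−3=12 correct bits and 17−7=10 errors.

12 correct bits and 10 errors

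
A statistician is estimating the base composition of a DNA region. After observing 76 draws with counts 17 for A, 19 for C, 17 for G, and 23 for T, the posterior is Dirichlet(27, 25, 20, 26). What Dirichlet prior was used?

For a Dirichlet(α) prior with multinomial counts c, the posterior is Dirichlet(α + c) componentwise.
Subtract each count from the matching posterior parameter: 27−17=10, 25−19=6, 20−17=3, 26−23=3.

Dirichlet(10, 6, 3, 3)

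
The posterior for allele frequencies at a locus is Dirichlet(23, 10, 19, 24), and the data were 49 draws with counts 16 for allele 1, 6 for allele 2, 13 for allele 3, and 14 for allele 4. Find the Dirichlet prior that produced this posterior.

Dirichlet(7, 4, 6, 10)

For a Dirichlet(α) prior with multinomial counts c, the posterior is Dirichlet(α + c) componentwise.
Subtract each count from the matching posterior parameter: 23−16=7, 10−6=4, 19−13=6, 24−14=10.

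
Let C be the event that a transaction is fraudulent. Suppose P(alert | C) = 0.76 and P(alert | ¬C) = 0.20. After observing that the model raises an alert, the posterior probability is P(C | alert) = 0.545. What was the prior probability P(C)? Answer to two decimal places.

Bayes' rule in odds form gives O(C|E) = O(C)·[P(E|C)/P(E|¬C)], hence O(C) = O(C|E)/LR.
Posterior odds = 0.545/(1−0.545) = 1.1978. LR = 0.76/0.20 = 3.8000.
Prior odds = 1.1978/3.8000 = 0.3152, so P(C) = 0.3152/(1+0.3152) ≈ 0.24.

P(C) = 0.24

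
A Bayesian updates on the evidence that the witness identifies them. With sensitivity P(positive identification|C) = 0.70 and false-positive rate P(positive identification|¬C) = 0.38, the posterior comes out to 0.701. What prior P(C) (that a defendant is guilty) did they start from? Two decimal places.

In odds form, posterior odds = prior odds × likelihood ratio, so prior odds = posterior odds ÷ LR.
Posterior odds = 0.701/(1−0.701) = 2.3445. LR = 0.70/0.38 = 1.8421.
Prior odds = 2.3445/1.8421 = 1.2727, so P(C) = 1.2727/(1+1.2727) ≈ 0.56.

P(C) = 0.56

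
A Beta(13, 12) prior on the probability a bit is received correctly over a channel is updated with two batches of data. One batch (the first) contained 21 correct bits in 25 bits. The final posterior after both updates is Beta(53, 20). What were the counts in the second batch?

Because Beta–binomial updating is additive in the counts, the combined data contributed (α_post−α_prior, β_post−β_prior) successes and failures.
Total across both batches: 53−13=40 correct bits, 20−12=8 errors.
Subtract the first batch: 40−21=19 correct bits and 8−4=4 errors.

19 correct bits and 4 errors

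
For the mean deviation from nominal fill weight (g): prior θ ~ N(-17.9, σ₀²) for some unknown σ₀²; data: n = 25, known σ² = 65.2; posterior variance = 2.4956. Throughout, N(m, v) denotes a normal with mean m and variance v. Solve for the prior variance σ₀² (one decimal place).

Posterior precision equals prior precision plus data precision: 1/σ_n² = 1/σ₀² + n/σ².
So 1/σ₀² = 1/2.4956 − 25/65.2 = 0.400705 − 0.383436 = 0.017269.
Hence σ₀² = 1/0.017269 ≈ 57.9.

σ₀² = 57.9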